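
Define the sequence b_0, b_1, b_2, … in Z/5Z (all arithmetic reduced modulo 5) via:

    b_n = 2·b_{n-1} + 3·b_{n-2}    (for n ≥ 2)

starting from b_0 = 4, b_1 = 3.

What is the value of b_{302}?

b_2 = 2·3 + 3·4 = 3
b_3 = 2·3 + 3·3 = 0
b_4 = 2·0 + 3·3 = 4
b_5 = 2·4 + 3·0 = 3
(b_4, b_5) = (4, 3) = (b_0, b_1), so the sequence has period 4.
302 ≡ 2 (mod 4), hence b_302 = b_2 = 3.

3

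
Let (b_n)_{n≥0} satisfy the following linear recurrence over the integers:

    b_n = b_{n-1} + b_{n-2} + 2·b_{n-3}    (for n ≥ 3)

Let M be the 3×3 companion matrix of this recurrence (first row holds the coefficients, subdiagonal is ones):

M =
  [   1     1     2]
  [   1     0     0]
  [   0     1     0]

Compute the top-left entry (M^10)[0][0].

(M^10)[0][0] is the top entry after applying M 10 times to the unit state (1, 0, 0). Equivalently it is h_{12} for the auxiliary sequence (h_n) obeying the same recurrence with h_2 = 1 and h_i = 0 for 0 ≤ i < 2:
h_3 = 1·1 + 1·0 + 2·0 = 1
h_4 = 1·1 + 1·1 + 2·0 = 2
h_5 = 1·2 + 1·1 + 2·1 = 5
h_6 = 1·5 + 1·2 + 2·1 = 9
h_7 = 1·9 + 1·5 + 2·2 = 18
h_8 = 1·18 + 1·9 + 2·5 = 37
h_9 = 1·37 + 1·18 + 2·9 = 73
h_10 = 1·73 + 1·37 + 2·18 = 146
h_11 = 1·146 + 1·73 + 2·37 = 293
h_12 = 1·293 + 1·146 + 2·73 = 585

585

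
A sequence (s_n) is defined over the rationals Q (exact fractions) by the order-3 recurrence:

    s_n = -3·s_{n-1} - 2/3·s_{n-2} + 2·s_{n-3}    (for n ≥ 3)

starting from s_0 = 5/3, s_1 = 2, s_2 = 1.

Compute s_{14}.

32516689/729

s_3 = -3·1 + -2/3·2 + 2·5/3 = -1
s_4 = -3·-1 + -2/3·1 + 2·2 = 19/3
s_5 = -3·19/3 + -2/3·-1 + 2·1 = -49/3
s_6 = -3·-49/3 + -2/3·19/3 + 2·-1 = 385/9
s_7 = -3·385/9 + -2/3·-49/3 + 2·19/3 = -943/9
s_8 = -3·-943/9 + -2/3·385/9 + 2·-49/3 = 6835/27
s_9 = -3·6835/27 + -2/3·-943/9 + 2·385/9 = -16309/27
s_10 = -3·-16309/27 + -2/3·6835/27 + 2·-943/9 = 116137/81
s_11 = -3·116137/81 + -2/3·-16309/27 + 2·6835/27 = -274783/81
s_12 = -3·-274783/81 + -2/3·116137/81 + 2·-16309/27 = 1947211/243
s_13 = -3·1947211/243 + -2/3·-274783/81 + 2·116137/81 = -4595245/243
s_14 = -3·-4595245/243 + -2/3·1947211/243 + 2·-274783/81 = 32516689/729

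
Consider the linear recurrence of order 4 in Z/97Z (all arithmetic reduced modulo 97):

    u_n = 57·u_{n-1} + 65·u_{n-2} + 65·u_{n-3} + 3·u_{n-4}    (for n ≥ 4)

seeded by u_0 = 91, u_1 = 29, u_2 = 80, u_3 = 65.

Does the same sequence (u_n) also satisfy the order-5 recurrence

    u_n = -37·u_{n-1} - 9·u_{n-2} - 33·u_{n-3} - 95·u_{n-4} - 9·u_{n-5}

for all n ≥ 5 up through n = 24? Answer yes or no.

yes

Terms u_0..u_24: 91, 29, 80, 65, 5, 0, 37, 10, 80, 49, 24, 83, 16, 60, 33, 86, 34, 56, 33, 35, 25, 96, 62, 58, 71
n=5: candidate gives 0, actual u_5 = 0 ✓
n=6: candidate gives 37, actual u_6 = 37 ✓
n=7: candidate gives 10, actual u_7 = 10 ✓
n=8: candidate gives 80, actual u_8 = 80 ✓
n=9: candidate gives 49, actual u_9 = 49 ✓
n=10: candidate gives 24, actual u_10 = 24 ✓
n=11: candidate gives 83, actual u_11 = 83 ✓
n=12: candidate gives 16, actual u_12 = 16 ✓
n=13: candidate gives 60, actual u_13 = 60 ✓
n=14: candidate gives 33, actual u_14 = 33 ✓
n=15: candidate gives 86, actual u_15 = 86 ✓
n=16: candidate gives 34, actual u_16 = 34 ✓
n=17: candidate gives 56, actual u_17 = 56 ✓
n=18: candidate gives 33, actual u_18 = 33 ✓
n=19: candidate gives 35, actual u_19 = 35 ✓
n=20: candidate gives 25, actual u_20 = 25 ✓
n=21: candidate gives 96, actual u_21 = 96 ✓
n=22: candidate gives 62, actual u_22 = 62 ✓
n=23: candidate gives 58, actual u_23 = 58 ✓
n=24: candidate gives 71, actual u_24 = 71 ✓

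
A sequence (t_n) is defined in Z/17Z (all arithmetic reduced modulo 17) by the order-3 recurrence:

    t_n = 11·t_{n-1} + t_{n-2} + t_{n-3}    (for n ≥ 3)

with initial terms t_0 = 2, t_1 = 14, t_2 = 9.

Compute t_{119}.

t_3 = 11·9 + 1·14 + 1·2 = 13
t_4 = 11·13 + 1·9 + 1·14 = 13
t_5 = 11·13 + 1·13 + 1·9 = 12
t_6 = 11·12 + 1·13 + 1·13 = 5
t_7 = 11·5 + 1·12 + 1·13 = 12
t_8 = 11·12 + 1·5 + 1·12 = 13
t_9 = 11·13 + 1·12 + 1·5 = 7
t_10 = 11·7 + 1·13 + 1·12 = 0
t_11 = 11·0 + 1·7 + 1·13 = 3
t_12 = 11·3 + 1·0 + 1·7 = 6
t_13 = 11·6 + 1·3 + 1·0 = 1
t_14 = 11·1 + 1·6 + 1·3 = 3
t_15 = 11·3 + 1·1 + 1·6 = 6
t_16 = 11·6 + 1·3 + 1·1 = 2
t_17 = 11·2 + 1·6 + 1·3 = 14
t_18 = 11·14 + 1·2 + 1·6 = 9
(t_16, t_17, t_18) = (2, 14, 9) = (t_0, t_1, t_2), so the sequence has period 16.
119 ≡ 7 (mod 16), hence t_119 = t_7 = 12.

12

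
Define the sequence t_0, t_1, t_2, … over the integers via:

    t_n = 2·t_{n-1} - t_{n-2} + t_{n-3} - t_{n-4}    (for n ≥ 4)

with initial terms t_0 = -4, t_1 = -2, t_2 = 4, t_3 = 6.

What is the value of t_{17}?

t_4 = 2·6 + -1·4 + 1·-2 + -1·-4 = 10
t_5 = 2·10 + -1·6 + 1·4 + -1·-2 = 20
t_6 = 2·20 + -1·10 + 1·6 + -1·4 = 32
t_7 = 2·32 + -1·20 + 1·10 + -1·6 = 48
t_8 = 2·48 + -1·32 + 1·20 + -1·10 = 74
t_9 = 2·74 + -1·48 + 1·32 + -1·20 = 112
t_10 = 2·112 + -1·74 + 1·48 + -1·32 = 166
t_11 = 2·166 + -1·112 + 1·74 + -1·48 = 246
t_12 = 2·246 + -1·166 + 1·112 + -1·74 = 364
t_13 = 2·364 + -1·246 + 1·166 + -1·112 = 536
t_14 = 2·536 + -1·364 + 1·246 + -1·166 = 788
t_15 = 2·788 + -1·536 + 1·364 + -1·246 = 1158
t_16 = 2·1158 + -1·788 + 1·536 + -1·364 = 1700
t_17 = 2·1700 + -1·1158 + 1·788 + -1·536 = 2494

2494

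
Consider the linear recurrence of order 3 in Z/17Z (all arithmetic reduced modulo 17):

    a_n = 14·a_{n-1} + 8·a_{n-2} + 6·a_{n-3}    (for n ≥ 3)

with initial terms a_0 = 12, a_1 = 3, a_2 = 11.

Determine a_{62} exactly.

14

a_3 = 14·11 + 8·3 + 6·12 = 12
a_4 = 14·12 + 8·11 + 6·3 = 2
a_5 = 14·2 + 8·12 + 6·11 = 3
a_6 = 14·3 + 8·2 + 6·12 = 11
a_7 = 14·11 + 8·3 + 6·2 = 3
a_8 = 14·3 + 8·11 + 6·3 = 12
a_9 = 14·12 + 8·3 + 6·11 = 3
a_10 = 14·3 + 8·12 + 6·3 = 3
a_11 = 14·3 + 8·3 + 6·12 = 2
a_12 = 14·2 + 8·3 + 6·3 = 2
a_13 = 14·2 + 8·2 + 6·3 = 11
a_14 = 14·11 + 8·2 + 6·2 = 12
a_15 = 14·12 + 8·11 + 6·2 = 13
a_16 = 14·13 + 8·12 + 6·11 = 4
a_17 = 14·4 + 8·13 + 6·12 = 11
a_18 = 14·11 + 8·4 + 6·13 = 9
a_19 = 14·9 + 8·11 + 6·4 = 0
a_20 = 14·0 + 8·9 + 6·11 = 2
a_21 = 14·2 + 8·0 + 6·9 = 14
a_22 = 14·14 + 8·2 + 6·0 = 8
a_23 = 14·8 + 8·14 + 6·2 = 15
a_24 = 14·15 + 8·8 + 6·14 = 1
a_25 = 14·1 + 8·15 + 6·8 = 12
a_26 = 14·12 + 8·1 + 6·15 = 11
a_27 = 14·11 + 8·12 + 6·1 = 1
a_28 = 14·1 + 8·11 + 6·12 = 4
a_29 = 14·4 + 8·1 + 6·11 = 11
a_30 = 14·11 + 8·4 + 6·1 = 5
a_31 = 14·5 + 8·11 + 6·4 = 12
a_32 = 14·12 + 8·5 + 6·11 = 2
a_33 = 14·2 + 8·12 + 6·5 = 1
a_34 = 14·1 + 8·2 + 6·12 = 0
a_35 = 14·0 + 8·1 + 6·2 = 3
a_36 = 14·3 + 8·0 + 6·1 = 14
a_37 = 14·14 + 8·3 + 6·0 = 16
a_38 = 14·16 + 8·14 + 6·3 = 14
a_39 = 14·14 + 8·16 + 6·14 = 0
a_40 = 14·0 + 8·14 + 6·16 = 4
a_41 = 14·4 + 8·0 + 6·14 = 4
a_42 = 14·4 + 8·4 + 6·0 = 3
a_43 = 14·3 + 8·4 + 6·4 = 13
a_44 = 14·13 + 8·3 + 6·4 = 9
a_45 = 14·9 + 8·13 + 6·3 = 10
a_46 = 14·10 + 8·9 + 6·13 = 1
a_47 = 14·1 + 8·10 + 6·9 = 12
a_48 = 14·12 + 8·1 + 6·10 = 15
a_49 = 14·15 + 8·12 + 6·1 = 6
a_50 = 14·6 + 8·15 + 6·12 = 4
a_51 = 14·4 + 8·6 + 6·15 = 7
a_52 = 14·7 + 8·4 + 6·6 = 13
a_53 = 14·13 + 8·7 + 6·4 = 7
a_54 = 14·7 + 8·13 + 6·7 = 6
a_55 = 14·6 + 8·7 + 6·13 = 14
a_56 = 14·14 + 8·6 + 6·7 = 14
a_57 = 14·14 + 8·14 + 6·6 = 4
a_58 = 14·4 + 8·14 + 6·14 = 14
a_59 = 14·14 + 8·4 + 6·14 = 6
a_60 = 14·6 + 8·14 + 6·4 = 16
a_61 = 14·16 + 8·6 + 6·14 = 16
a_62 = 14·16 + 8·16 + 6·6 = 14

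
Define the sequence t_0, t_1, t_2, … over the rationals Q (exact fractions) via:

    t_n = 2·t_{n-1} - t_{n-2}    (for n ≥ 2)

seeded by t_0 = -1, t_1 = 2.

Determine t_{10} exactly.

t_2 = 2·2 + -1·-1 = 5
t_3 = 2·5 + -1·2 = 8
t_4 = 2·8 + -1·5 = 11
t_5 = 2·11 + -1·8 = 14
t_6 = 2·14 + -1·11 = 17
t_7 = 2·17 + -1·14 = 20
t_8 = 2·20 + -1·17 = 23
t_9 = 2·23 + -1·20 = 26
t_10 = 2·26 + -1·23 = 29

29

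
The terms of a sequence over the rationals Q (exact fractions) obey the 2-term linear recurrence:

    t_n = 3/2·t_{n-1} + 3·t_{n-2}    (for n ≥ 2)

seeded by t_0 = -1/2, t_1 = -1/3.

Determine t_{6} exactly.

t_2 = 3/2·-1/3 + 3·-1/2 = -2
t_3 = 3/2·-2 + 3·-1/3 = -4
t_4 = 3/2·-4 + 3·-2 = -12
t_5 = 3/2·-12 + 3·-4 = -30
t_6 = 3/2·-30 + 3·-12 = -81

-81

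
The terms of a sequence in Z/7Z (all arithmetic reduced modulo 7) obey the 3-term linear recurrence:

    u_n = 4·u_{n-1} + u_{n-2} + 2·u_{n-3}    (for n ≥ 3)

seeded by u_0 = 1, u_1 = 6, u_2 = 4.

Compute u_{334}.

u_3 = 4·4 + 1·6 + 2·1 = 3
u_4 = 4·3 + 1·4 + 2·6 = 0
u_5 = 4·0 + 1·3 + 2·4 = 4
u_6 = 4·4 + 1·0 + 2·3 = 1
u_7 = 4·1 + 1·4 + 2·0 = 1
u_8 = 4·1 + 1·1 + 2·4 = 6
u_9 = 4·6 + 1·1 + 2·1 = 6
u_10 = 4·6 + 1·6 + 2·1 = 4
u_11 = 4·4 + 1·6 + 2·6 = 6
u_12 = 4·6 + 1·4 + 2·6 = 5
u_13 = 4·5 + 1·6 + 2·4 = 6
u_14 = 4·6 + 1·5 + 2·6 = 6
u_15 = 4·6 + 1·6 + 2·5 = 5
u_16 = 4·5 + 1·6 + 2·6 = 3
u_17 = 4·3 + 1·5 + 2·6 = 1
u_18 = 4·1 + 1·3 + 2·5 = 3
u_19 = 4·3 + 1·1 + 2·3 = 5
u_20 = 4·5 + 1·3 + 2·1 = 4
u_21 = 4·4 + 1·5 + 2·3 = 6
u_22 = 4·6 + 1·4 + 2·5 = 3
u_23 = 4·3 + 1·6 + 2·4 = 5
u_24 = 4·5 + 1·3 + 2·6 = 0
u_25 = 4·0 + 1·5 + 2·3 = 4
u_26 = 4·4 + 1·0 + 2·5 = 5
u_27 = 4·5 + 1·4 + 2·0 = 3
u_28 = 4·3 + 1·5 + 2·4 = 4
u_29 = 4·4 + 1·3 + 2·5 = 1
u_30 = 4·1 + 1·4 + 2·3 = 0
u_31 = 4·0 + 1·1 + 2·4 = 2
u_32 = 4·2 + 1·0 + 2·1 = 3
u_33 = 4·3 + 1·2 + 2·0 = 0
u_34 = 4·0 + 1·3 + 2·2 = 0
u_35 = 4·0 + 1·0 + 2·3 = 6
u_36 = 4·6 + 1·0 + 2·0 = 3
u_37 = 4·3 + 1·6 + 2·0 = 4
u_38 = 4·4 + 1·3 + 2·6 = 3
u_39 = 4·3 + 1·4 + 2·3 = 1
u_40 = 4·1 + 1·3 + 2·4 = 1
u_41 = 4·1 + 1·1 + 2·3 = 4
u_42 = 4·4 + 1·1 + 2·1 = 5
u_43 = 4·5 + 1·4 + 2·1 = 5
u_44 = 4·5 + 1·5 + 2·4 = 5
u_45 = 4·5 + 1·5 + 2·5 = 0
u_46 = 4·0 + 1·5 + 2·5 = 1
u_47 = 4·1 + 1·0 + 2·5 = 0
u_48 = 4·0 + 1·1 + 2·0 = 1
u_49 = 4·1 + 1·0 + 2·1 = 6
u_50 = 4·6 + 1·1 + 2·0 = 4
(u_48, u_49, u_50) = (1, 6, 4) = (u_0, u_1, u_2), so the sequence has period 48.
334 ≡ 46 (mod 48), hence u_334 = u_46 = 1.

1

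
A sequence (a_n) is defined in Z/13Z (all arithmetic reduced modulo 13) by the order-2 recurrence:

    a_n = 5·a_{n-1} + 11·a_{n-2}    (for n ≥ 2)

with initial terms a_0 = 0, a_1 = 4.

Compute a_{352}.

4

a_2 = 5·4 + 11·0 = 7
a_3 = 5·7 + 11·4 = 1
a_4 = 5·1 + 11·7 = 4
a_5 = 5·4 + 11·1 = 5
a_6 = 5·5 + 11·4 = 4
a_7 = 5·4 + 11·5 = 10
a_8 = 5·10 + 11·4 = 3
a_9 = 5·3 + 11·10 = 8
a_10 = 5·8 + 11·3 = 8
a_11 = 5·8 + 11·8 = 11
a_12 = 5·11 + 11·8 = 0
a_13 = 5·0 + 11·11 = 4
(a_12, a_13) = (0, 4) = (a_0, a_1), so the sequence has period 12.
352 ≡ 4 (mod 12), hence a_352 = a_4 = 4.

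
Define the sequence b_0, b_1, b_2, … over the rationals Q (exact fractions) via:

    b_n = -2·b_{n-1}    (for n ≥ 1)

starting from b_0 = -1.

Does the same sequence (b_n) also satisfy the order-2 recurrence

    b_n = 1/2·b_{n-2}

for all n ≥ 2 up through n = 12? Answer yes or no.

no

Terms b_0..b_12: -1, 2, -4, 8, -16, 32, -64, 128, -256, 512, -1024, 2048, -4096
n=2: candidate gives -1/2, actual b_2 = -4 ✗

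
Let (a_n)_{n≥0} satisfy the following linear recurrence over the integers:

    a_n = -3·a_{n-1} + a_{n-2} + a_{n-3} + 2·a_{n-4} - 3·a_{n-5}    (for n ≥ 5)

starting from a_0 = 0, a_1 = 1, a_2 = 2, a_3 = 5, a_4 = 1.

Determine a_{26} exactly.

a_5 = -3·1 + 1·5 + 1·2 + 2·1 + -3·0 = 6
a_6 = -3·6 + 1·1 + 1·5 + 2·2 + -3·1 = -11
a_7 = -3·-11 + 1·6 + 1·1 + 2·5 + -3·2 = 44
a_8 = -3·44 + 1·-11 + 1·6 + 2·1 + -3·5 = -150
a_9 = -3·-150 + 1·44 + 1·-11 + 2·6 + -3·1 = 492
a_10 = -3·492 + 1·-150 + 1·44 + 2·-11 + -3·6 = -1622
a_11 = -3·-1622 + 1·492 + 1·-150 + 2·44 + -3·-11 = 5329
a_12 = -3·5329 + 1·-1622 + 1·492 + 2·-150 + -3·44 = -17549
a_13 = -3·-17549 + 1·5329 + 1·-1622 + 2·492 + -3·-150 = 57788
a_14 = -3·57788 + 1·-17549 + 1·5329 + 2·-1622 + -3·492 = -190304
a_15 = -3·-190304 + 1·57788 + 1·-17549 + 2·5329 + -3·-1622 = 626675
a_16 = -3·626675 + 1·-190304 + 1·57788 + 2·-17549 + -3·5329 = -2063626
a_17 = -3·-2063626 + 1·626675 + 1·-190304 + 2·57788 + -3·-17549 = 6795472
a_18 = -3·6795472 + 1·-2063626 + 1·626675 + 2·-190304 + -3·57788 = -22377339
a_19 = -3·-22377339 + 1·6795472 + 1·-2063626 + 2·626675 + -3·-190304 = 73688125
a_20 = -3·73688125 + 1·-22377339 + 1·6795472 + 2·-2063626 + -3·626675 = -242653519
a_21 = -3·-242653519 + 1·73688125 + 1·-22377339 + 2·6795472 + -3·-2063626 = 799053165
a_22 = -3·799053165 + 1·-242653519 + 1·73688125 + 2·-22377339 + -3·6795472 = -2631265983
a_23 = -3·-2631265983 + 1·799053165 + 1·-242653519 + 2·73688125 + -3·-22377339 = 8664705862
a_24 = -3·8664705862 + 1·-2631265983 + 1·799053165 + 2·-242653519 + -3·73688125 = -28532701817
a_25 = -3·-28532701817 + 1·8664705862 + 1·-2631265983 + 2·799053165 + -3·-242653519 = 93957612217
a_26 = -3·93957612217 + 1·-28532701817 + 1·8664705862 + 2·-2631265983 + -3·799053165 = -309400524067

-309400524067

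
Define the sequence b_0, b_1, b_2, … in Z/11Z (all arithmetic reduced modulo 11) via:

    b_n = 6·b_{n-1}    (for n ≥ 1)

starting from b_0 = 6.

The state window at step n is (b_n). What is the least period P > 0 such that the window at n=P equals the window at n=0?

10

n=0: window = (6)
n=1: window = (3)
n=2: window = (7)
n=3: window = (9)
n=4: window = (10)
n=5: window = (5)
n=6: window = (8)
n=7: window = (4)
n=8: window = (2)
n=9: window = (1)
n=10: window = (6)
window at n=10 equals window at n=0 → period = 10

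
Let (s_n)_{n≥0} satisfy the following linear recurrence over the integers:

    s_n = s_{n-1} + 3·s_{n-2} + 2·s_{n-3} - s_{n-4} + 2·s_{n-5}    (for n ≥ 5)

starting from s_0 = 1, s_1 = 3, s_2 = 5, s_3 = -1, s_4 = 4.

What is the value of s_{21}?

23719058

s_5 = 1·4 + 3·-1 + 2·5 + -1·3 + 2·1 = 10
s_6 = 1·10 + 3·4 + 2·-1 + -1·5 + 2·3 = 21
s_7 = 1·21 + 3·10 + 2·4 + -1·-1 + 2·5 = 70
s_8 = 1·70 + 3·21 + 2·10 + -1·4 + 2·-1 = 147
s_9 = 1·147 + 3·70 + 2·21 + -1·10 + 2·4 = 397
s_10 = 1·397 + 3·147 + 2·70 + -1·21 + 2·10 = 977
s_11 = 1·977 + 3·397 + 2·147 + -1·70 + 2·21 = 2434
s_12 = 1·2434 + 3·977 + 2·397 + -1·147 + 2·70 = 6152
s_13 = 1·6152 + 3·2434 + 2·977 + -1·397 + 2·147 = 15305
s_14 = 1·15305 + 3·6152 + 2·2434 + -1·977 + 2·397 = 38446
s_15 = 1·38446 + 3·15305 + 2·6152 + -1·2434 + 2·977 = 96185
s_16 = 1·96185 + 3·38446 + 2·15305 + -1·6152 + 2·2434 = 240849
s_17 = 1·240849 + 3·96185 + 2·38446 + -1·15305 + 2·6152 = 603295
s_18 = 1·603295 + 3·240849 + 2·96185 + -1·38446 + 2·15305 = 1510376
s_19 = 1·1510376 + 3·603295 + 2·240849 + -1·96185 + 2·38446 = 3782666
s_20 = 1·3782666 + 3·1510376 + 2·603295 + -1·240849 + 2·96185 = 9471905
s_21 = 1·9471905 + 3·3782666 + 2·1510376 + -1·603295 + 2·240849 = 23719058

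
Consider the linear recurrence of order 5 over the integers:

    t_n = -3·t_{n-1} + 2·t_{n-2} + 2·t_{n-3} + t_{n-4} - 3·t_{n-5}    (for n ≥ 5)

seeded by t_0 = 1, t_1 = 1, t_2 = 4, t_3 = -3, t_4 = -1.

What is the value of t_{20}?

-369050285

t_5 = -3·-1 + 2·-3 + 2·4 + 1·1 + -3·1 = 3
t_6 = -3·3 + 2·-1 + 2·-3 + 1·4 + -3·1 = -16
t_7 = -3·-16 + 2·3 + 2·-1 + 1·-3 + -3·4 = 37
t_8 = -3·37 + 2·-16 + 2·3 + 1·-1 + -3·-3 = -129
t_9 = -3·-129 + 2·37 + 2·-16 + 1·3 + -3·-1 = 435
t_10 = -3·435 + 2·-129 + 2·37 + 1·-16 + -3·3 = -1514
t_11 = -3·-1514 + 2·435 + 2·-129 + 1·37 + -3·-16 = 5239
t_12 = -3·5239 + 2·-1514 + 2·435 + 1·-129 + -3·37 = -18115
t_13 = -3·-18115 + 2·5239 + 2·-1514 + 1·435 + -3·-129 = 62617
t_14 = -3·62617 + 2·-18115 + 2·5239 + 1·-1514 + -3·435 = -216422
t_15 = -3·-216422 + 2·62617 + 2·-18115 + 1·5239 + -3·-1514 = 748051
t_16 = -3·748051 + 2·-216422 + 2·62617 + 1·-18115 + -3·5239 = -2585595
t_17 = -3·-2585595 + 2·748051 + 2·-216422 + 1·62617 + -3·-18115 = 8937005
t_18 = -3·8937005 + 2·-2585595 + 2·748051 + 1·-216422 + -3·62617 = -30890376
t_19 = -3·-30890376 + 2·8937005 + 2·-2585595 + 1·748051 + -3·-216422 = 106771265
t_20 = -3·106771265 + 2·-30890376 + 2·8937005 + 1·-2585595 + -3·748051 = -369050285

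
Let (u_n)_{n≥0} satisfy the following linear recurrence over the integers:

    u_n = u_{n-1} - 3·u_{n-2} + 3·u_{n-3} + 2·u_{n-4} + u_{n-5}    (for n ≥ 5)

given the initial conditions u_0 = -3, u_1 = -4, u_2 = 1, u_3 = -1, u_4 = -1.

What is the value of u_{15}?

945

u_5 = 1·-1 + -3·-1 + 3·1 + 2·-4 + 1·-3 = -6
u_6 = 1·-6 + -3·-1 + 3·-1 + 2·1 + 1·-4 = -8
u_7 = 1·-8 + -3·-6 + 3·-1 + 2·-1 + 1·1 = 6
u_8 = 1·6 + -3·-8 + 3·-6 + 2·-1 + 1·-1 = 9
u_9 = 1·9 + -3·6 + 3·-8 + 2·-6 + 1·-1 = -46
u_10 = 1·-46 + -3·9 + 3·6 + 2·-8 + 1·-6 = -77
u_11 = 1·-77 + -3·-46 + 3·9 + 2·6 + 1·-8 = 92
u_12 = 1·92 + -3·-77 + 3·-46 + 2·9 + 1·6 = 209
u_13 = 1·209 + -3·92 + 3·-77 + 2·-46 + 1·9 = -381
u_14 = 1·-381 + -3·209 + 3·92 + 2·-77 + 1·-46 = -932
u_15 = 1·-932 + -3·-381 + 3·209 + 2·92 + 1·-77 = 945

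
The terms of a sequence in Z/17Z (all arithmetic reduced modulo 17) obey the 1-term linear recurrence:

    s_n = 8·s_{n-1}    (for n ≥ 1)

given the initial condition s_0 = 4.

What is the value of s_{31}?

9

s_1 = 8·4 = 15
s_2 = 8·15 = 1
s_3 = 8·1 = 8
s_4 = 8·8 = 13
s_5 = 8·13 = 2
s_6 = 8·2 = 16
s_7 = 8·16 = 9
s_8 = 8·9 = 4
(s_8) = (4) = (s_0), so the sequence has period 8.
31 ≡ 7 (mod 8), hence s_31 = s_7 = 9.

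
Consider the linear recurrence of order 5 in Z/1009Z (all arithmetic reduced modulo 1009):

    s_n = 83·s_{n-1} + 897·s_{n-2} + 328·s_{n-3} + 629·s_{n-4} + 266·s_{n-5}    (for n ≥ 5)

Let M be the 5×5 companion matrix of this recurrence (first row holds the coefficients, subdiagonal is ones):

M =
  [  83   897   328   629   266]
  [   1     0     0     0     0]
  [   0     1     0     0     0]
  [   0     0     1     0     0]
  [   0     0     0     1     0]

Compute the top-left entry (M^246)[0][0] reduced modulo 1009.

959

(M^246)[0][0] is the top entry after applying M 246 times to the unit state (1, 0, 0, 0, 0). Equivalently it is h_{250} for the auxiliary sequence (h_n) obeying the same recurrence with h_4 = 1 and h_i = 0 for 0 ≤ i < 4:
h_5 = 83·1 + 897·0 + 328·0 + 629·0 + 266·0 = 83
h_6 = 83·83 + 897·1 + 328·0 + 629·0 + 266·0 = 723
h_7 = 83·723 + 897·83 + 328·1 + 629·0 + 266·0 = 591
h_8 = 83·591 + 897·723 + 328·83 + 629·1 + 266·0 = 975
h_9 = 83·975 + 897·591 + 328·723 + 629·83 + 266·1 = 641
h_10 = 83·641 + 897·975 + 328·591 + 629·723 + 266·83 = 215
Continuing the recurrence:
  h_11 = 512;  h_12 = 235;  h_13 = 19;  h_14 = 938;  h_15 = 301;  h_16 = 294
  h_17 = 494;  h_18 = 603;  h_19 = 265;  h_20 = 81;  h_21 = 735;  h_22 = 757
  h_23 = 183;  h_24 = 314;  h_25 = 144;  h_26 = 153;  h_27 = 324;  h_28 = 472
  h_29 = 147;  h_30 = 368;  h_31 = 709;  h_32 = 923;  h_33 = 932;  h_34 = 858
  h_35 = 169;  h_36 = 941;  h_37 = 896;  h_38 = 766;  h_39 = 1003;  h_40 = 917
  h_41 = 742;  h_42 = 25;  h_43 = 994;  h_44 = 265;  h_45 = 900;  h_46 = 947
  h_47 = 387;  h_48 = 532;  h_49 = 567;  h_50 = 7;  h_51 = 489;  h_52 = 436
  h_53 = 578;  h_54 = 960;  h_55 = 228;  h_56 = 806;  h_57 = 328;  h_58 = 466
  h_59 = 151;  h_60 = 886;  h_61 = 566;  h_62 = 270;  h_63 = 385;  h_64 = 830
  h_65 = 729;  h_66 = 523;  h_67 = 99;  h_68 = 988;  h_69 = 564;  h_70 = 126
  h_71 = 531;  h_72 = 44;  h_73 = 699;  h_74 = 467;  h_75 = 369;  h_76 = 160
  h_77 = 364;  h_78 = 538;  h_79 = 8;  h_80 = 290;  h_81 = 960;  h_82 = 730
  h_83 = 584;  h_84 = 981;  h_85 = 83;  h_86 = 944;  h_87 = 853;  h_88 = 875
  h_89 = 528;  h_90 = 965;  h_91 = 835;  h_92 = 555;  h_93 = 493;  h_94 = 153
  h_95 = 211;  h_96 = 752;  h_97 = 826;  h_98 = 415;  h_99 = 784;  h_100 = 355
  h_101 = 253;  h_102 = 734;  h_103 = 847;  h_104 = 434;  h_105 = 598;  h_106 = 626
  h_107 = 718;  h_108 = 821;  h_109 = 539;  h_110 = 505;  h_111 = 224;  h_112 = 679
  h_113 = 603;  h_114 = 965;  h_115 = 952;  h_116 = 554;  h_117 = 507;  h_118 = 222
  h_119 = 951;  h_120 = 737;  h_121 = 341;  h_122 = 444;  h_123 = 626;  h_124 = 210
  h_125 = 999;  h_126 = 46;  h_127 = 456;  h_128 = 97;  h_129 = 448;  h_130 = 362
  h_131 = 983;  h_132 = 1004;  h_133 = 2;  h_134 = 40;  h_135 = 674;  h_136 = 688
  h_137 = 718;  h_138 = 259;  h_139 = 976;  h_140 = 521;  h_141 = 690;  h_142 = 951
  h_143 = 716;  h_144 = 730;  h_145 = 209;  h_146 = 667;  h_147 = 29;  h_148 = 121
  h_149 = 298;  h_150 = 412;  h_151 = 65;  h_152 = 567;  h_153 = 26;  h_154 = 735
  h_155 = 27;  h_156 = 691;  h_157 = 463;  h_158 = 209;  h_159 = 23;  h_160 = 83
  h_161 = 11;  h_162 = 521;  h_163 = 54;  h_164 = 1000;  h_165 = 371;  h_166 = 764
  h_167 = 759;  h_168 = 866;  h_169 = 251;  h_170 = 330;  h_171 = 366;  h_172 = 19
  h_173 = 992;  h_174 = 362;  h_175 = 1008;  h_176 = 546;  h_177 = 114;  h_178 = 637
  h_179 = 46;  h_180 = 244;  h_181 = 45;  h_182 = 730;  h_183 = 988;  h_184 = 105
  h_185 = 656;  h_186 = 422;  h_187 = 390;  h_188 = 411;  h_189 = 327;  h_190 = 67
  h_191 = 194;  h_192 = 856;  h_193 = 867;  h_194 = 343;  h_195 = 849;  h_196 = 373
  h_197 = 88;  h_198 = 213;  h_199 = 694;  h_200 = 399;  h_201 = 221;  h_202 = 477
  h_203 = 198;  h_204 = 879;  h_205 = 348;  h_206 = 40;  h_207 = 589;  h_208 = 297
  h_209 = 729;  h_210 = 148;  h_211 = 528;  h_212 = 411;  h_213 = 60;  h_214 = 403
  h_215 = 265;  h_216 = 987;  h_217 = 539;  h_218 = 977;  h_219 = 834;  h_220 = 523
  h_221 = 254;  h_222 = 100;  h_223 = 521;  h_224 = 226;  h_225 = 489;  h_226 = 810
  h_227 = 975;  h_228 = 494;  h_229 = 139;  h_230 = 410;  h_231 = 229;  h_232 = 508
  h_233 = 537;  h_234 = 465;  h_235 = 630;  h_236 = 833;  h_237 = 438;  h_238 = 814
  h_239 = 454;  h_240 = 749;  h_241 = 479;  h_242 = 761;  h_243 = 527;  h_244 = 197
  h_245 = 151;  h_246 = 550;  h_247 = 674;  h_248 = 220
h_249 = 83·220 + 897·674 + 328·550 + 629·151 + 266·197 = 141
h_250 = 83·141 + 897·220 + 328·674 + 629·550 + 266·151 = 959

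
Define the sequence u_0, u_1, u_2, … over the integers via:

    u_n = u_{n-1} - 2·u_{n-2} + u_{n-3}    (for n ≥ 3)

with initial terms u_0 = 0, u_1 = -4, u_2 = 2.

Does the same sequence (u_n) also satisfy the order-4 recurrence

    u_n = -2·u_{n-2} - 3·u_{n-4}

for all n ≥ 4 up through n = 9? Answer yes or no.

no

Terms u_0..u_9: 0, -4, 2, 10, 2, -16, -10, 24, 28, -30
n=4: candidate gives -4, actual u_4 = 2 ✗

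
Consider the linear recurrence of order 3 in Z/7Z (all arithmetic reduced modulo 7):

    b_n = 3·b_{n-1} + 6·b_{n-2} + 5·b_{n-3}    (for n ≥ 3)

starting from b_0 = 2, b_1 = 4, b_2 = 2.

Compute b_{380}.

b_3 = 3·2 + 6·4 + 5·2 = 5
b_4 = 3·5 + 6·2 + 5·4 = 5
b_5 = 3·5 + 6·5 + 5·2 = 6
b_6 = 3·6 + 6·5 + 5·5 = 3
b_7 = 3·3 + 6·6 + 5·5 = 0
b_8 = 3·0 + 6·3 + 5·6 = 6
b_9 = 3·6 + 6·0 + 5·3 = 5
b_10 = 3·5 + 6·6 + 5·0 = 2
b_11 = 3·2 + 6·5 + 5·6 = 3
b_12 = 3·3 + 6·2 + 5·5 = 4
b_13 = 3·4 + 6·3 + 5·2 = 5
b_14 = 3·5 + 6·4 + 5·3 = 5
b_15 = 3·5 + 6·5 + 5·4 = 2
b_16 = 3·2 + 6·5 + 5·5 = 5
b_17 = 3·5 + 6·2 + 5·5 = 3
b_18 = 3·3 + 6·5 + 5·2 = 0
b_19 = 3·0 + 6·3 + 5·5 = 1
b_20 = 3·1 + 6·0 + 5·3 = 4
b_21 = 3·4 + 6·1 + 5·0 = 4
b_22 = 3·4 + 6·4 + 5·1 = 6
b_23 = 3·6 + 6·4 + 5·4 = 6
b_24 = 3·6 + 6·6 + 5·4 = 4
b_25 = 3·4 + 6·6 + 5·6 = 1
b_26 = 3·1 + 6·4 + 5·6 = 1
b_27 = 3·1 + 6·1 + 5·4 = 1
b_28 = 3·1 + 6·1 + 5·1 = 0
b_29 = 3·0 + 6·1 + 5·1 = 4
b_30 = 3·4 + 6·0 + 5·1 = 3
b_31 = 3·3 + 6·4 + 5·0 = 5
b_32 = 3·5 + 6·3 + 5·4 = 4
b_33 = 3·4 + 6·5 + 5·3 = 1
b_34 = 3·1 + 6·4 + 5·5 = 3
b_35 = 3·3 + 6·1 + 5·4 = 0
b_36 = 3·0 + 6·3 + 5·1 = 2
b_37 = 3·2 + 6·0 + 5·3 = 0
b_38 = 3·0 + 6·2 + 5·0 = 5
b_39 = 3·5 + 6·0 + 5·2 = 4
b_40 = 3·4 + 6·5 + 5·0 = 0
b_41 = 3·0 + 6·4 + 5·5 = 0
b_42 = 3·0 + 6·0 + 5·4 = 6
b_43 = 3·6 + 6·0 + 5·0 = 4
b_44 = 3·4 + 6·6 + 5·0 = 6
b_45 = 3·6 + 6·4 + 5·6 = 2
b_46 = 3·2 + 6·6 + 5·4 = 6
b_47 = 3·6 + 6·2 + 5·6 = 4
b_48 = 3·4 + 6·6 + 5·2 = 2
b_49 = 3·2 + 6·4 + 5·6 = 4
b_50 = 3·4 + 6·2 + 5·4 = 2
(b_48, b_49, b_50) = (2, 4, 2) = (b_0, b_1, b_2), so the sequence has period 48.
380 ≡ 44 (mod 48), hence b_380 = b_44 = 6.

6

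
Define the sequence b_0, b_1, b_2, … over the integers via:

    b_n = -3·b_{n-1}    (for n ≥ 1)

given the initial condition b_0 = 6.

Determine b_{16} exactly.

b_1 = -3·6 = -18
b_2 = -3·-18 = 54
b_3 = -3·54 = -162
b_4 = -3·-162 = 486
b_5 = -3·486 = -1458
b_6 = -3·-1458 = 4374
b_7 = -3·4374 = -13122
b_8 = -3·-13122 = 39366
b_9 = -3·39366 = -118098
b_10 = -3·-118098 = 354294
b_11 = -3·354294 = -1062882
b_12 = -3·-1062882 = 3188646
b_13 = -3·3188646 = -9565938
b_14 = -3·-9565938 = 28697814
b_15 = -3·28697814 = -86093442
b_16 = -3·-86093442 = 258280326

258280326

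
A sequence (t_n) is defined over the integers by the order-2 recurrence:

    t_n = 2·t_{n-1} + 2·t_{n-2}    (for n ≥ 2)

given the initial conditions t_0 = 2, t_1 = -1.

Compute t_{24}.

t_2 = 2·-1 + 2·2 = 2
t_3 = 2·2 + 2·-1 = 2
t_4 = 2·2 + 2·2 = 8
t_5 = 2·8 + 2·2 = 20
t_6 = 2·20 + 2·8 = 56
t_7 = 2·56 + 2·20 = 152
t_8 = 2·152 + 2·56 = 416
t_9 = 2·416 + 2·152 = 1136
t_10 = 2·1136 + 2·416 = 3104
t_11 = 2·3104 + 2·1136 = 8480
t_12 = 2·8480 + 2·3104 = 23168
t_13 = 2·23168 + 2·8480 = 63296
t_14 = 2·63296 + 2·23168 = 172928
t_15 = 2·172928 + 2·63296 = 472448
t_16 = 2·472448 + 2·172928 = 1290752
t_17 = 2·1290752 + 2·472448 = 3526400
t_18 = 2·3526400 + 2·1290752 = 9634304
t_19 = 2·9634304 + 2·3526400 = 26321408
t_20 = 2·26321408 + 2·9634304 = 71911424
t_21 = 2·71911424 + 2·26321408 = 196465664
t_22 = 2·196465664 + 2·71911424 = 536754176
t_23 = 2·536754176 + 2·196465664 = 1466439680
t_24 = 2·1466439680 + 2·536754176 = 4006387712

4006387712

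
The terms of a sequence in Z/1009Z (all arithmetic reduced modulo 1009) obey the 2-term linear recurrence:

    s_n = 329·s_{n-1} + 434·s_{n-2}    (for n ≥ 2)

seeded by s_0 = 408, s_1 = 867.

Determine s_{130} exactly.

947

s_2 = 329·867 + 434·408 = 193
s_3 = 329·193 + 434·867 = 860
s_4 = 329·860 + 434·193 = 435
s_5 = 329·435 + 434·860 = 756
s_6 = 329·756 + 434·435 = 617
s_7 = 329·617 + 434·756 = 363
s_8 = 329·363 + 434·617 = 758
s_9 = 329·758 + 434·363 = 297
s_10 = 329·297 + 434·758 = 887
s_11 = 329·887 + 434·297 = 977
s_12 = 329·977 + 434·887 = 91
s_13 = 329·91 + 434·977 = 916
s_14 = 329·916 + 434·91 = 825
s_15 = 329·825 + 434·916 = 2
s_16 = 329·2 + 434·825 = 513
s_17 = 329·513 + 434·2 = 133
s_18 = 329·133 + 434·513 = 23
s_19 = 329·23 + 434·133 = 713
s_20 = 329·713 + 434·23 = 381
s_21 = 329·381 + 434·713 = 921
s_22 = 329·921 + 434·381 = 187
s_23 = 329·187 + 434·921 = 124
s_24 = 329·124 + 434·187 = 874
s_25 = 329·874 + 434·124 = 320
s_26 = 329·320 + 434·874 = 276
s_27 = 329·276 + 434·320 = 641
s_28 = 329·641 + 434·276 = 730
s_29 = 329·730 + 434·641 = 747
s_30 = 329·747 + 434·730 = 570
s_31 = 329·570 + 434·747 = 165
s_32 = 329·165 + 434·570 = 983
s_33 = 329·983 + 434·165 = 498
s_34 = 329·498 + 434·983 = 199
s_35 = 329·199 + 434·498 = 92
s_36 = 329·92 + 434·199 = 599
s_37 = 329·599 + 434·92 = 893
s_38 = 329·893 + 434·599 = 831
s_39 = 329·831 + 434·893 = 66
s_40 = 329·66 + 434·831 = 966
s_41 = 329·966 + 434·66 = 371
s_42 = 329·371 + 434·966 = 479
s_43 = 329·479 + 434·371 = 770
s_44 = 329·770 + 434·479 = 103
s_45 = 329·103 + 434·770 = 791
s_46 = 329·791 + 434·103 = 223
s_47 = 329·223 + 434·791 = 953
s_48 = 329·953 + 434·223 = 665
s_49 = 329·665 + 434·953 = 753
s_50 = 329·753 + 434·665 = 568
s_51 = 329·568 + 434·753 = 93
s_52 = 329·93 + 434·568 = 643
s_53 = 329·643 + 434·93 = 668
s_54 = 329·668 + 434·643 = 388
s_55 = 329·388 + 434·668 = 847
s_56 = 329·847 + 434·388 = 68
s_57 = 329·68 + 434·847 = 496
s_58 = 329·496 + 434·68 = 986
s_59 = 329·986 + 434·496 = 852
s_60 = 329·852 + 434·986 = 923
s_61 = 329·923 + 434·852 = 432
s_62 = 329·432 + 434·923 = 877
s_63 = 329·877 + 434·432 = 782
s_64 = 329·782 + 434·877 = 208
s_65 = 329·208 + 434·782 = 184
s_66 = 329·184 + 434·208 = 467
s_67 = 329·467 + 434·184 = 420
s_68 = 329·420 + 434·467 = 825
s_69 = 329·825 + 434·420 = 664
s_70 = 329·664 + 434·825 = 367
s_71 = 329·367 + 434·664 = 274
s_72 = 329·274 + 434·367 = 201
s_73 = 329·201 + 434·274 = 398
s_74 = 329·398 + 434·201 = 232
s_75 = 329·232 + 434·398 = 846
s_76 = 329·846 + 434·232 = 647
s_77 = 329·647 + 434·846 = 861
s_78 = 329·861 + 434·647 = 36
s_79 = 329·36 + 434·861 = 80
s_80 = 329·80 + 434·36 = 575
s_81 = 329·575 + 434·80 = 906
s_82 = 329·906 + 434·575 = 746
s_83 = 329·746 + 434·906 = 950
s_84 = 329·950 + 434·746 = 644
s_85 = 329·644 + 434·950 = 614
s_86 = 329·614 + 434·644 = 209
s_87 = 329·209 + 434·614 = 249
s_88 = 329·249 + 434·209 = 88
s_89 = 329·88 + 434·249 = 803
s_90 = 329·803 + 434·88 = 688
s_91 = 329·688 + 434·803 = 733
s_92 = 329·733 + 434·688 = 943
s_93 = 329·943 + 434·733 = 771
s_94 = 329·771 + 434·943 = 8
s_95 = 329·8 + 434·771 = 240
s_96 = 329·240 + 434·8 = 703
s_97 = 329·703 + 434·240 = 459
s_98 = 329·459 + 434·703 = 45
s_99 = 329·45 + 434·459 = 103
s_100 = 329·103 + 434·45 = 949
s_101 = 329·949 + 434·103 = 746
s_102 = 329·746 + 434·949 = 441
s_103 = 329·441 + 434·746 = 677
s_104 = 329·677 + 434·441 = 437
s_105 = 329·437 + 434·677 = 694
s_106 = 329·694 + 434·437 = 258
s_107 = 329·258 + 434·694 = 640
s_108 = 329·640 + 434·258 = 661
s_109 = 329·661 + 434·640 = 819
s_110 = 329·819 + 434·661 = 366
s_111 = 329·366 + 434·819 = 621
s_112 = 329·621 + 434·366 = 922
s_113 = 329·922 + 434·621 = 749
s_114 = 329·749 + 434·922 = 809
s_115 = 329·809 + 434·749 = 962
s_116 = 329·962 + 434·809 = 655
s_117 = 329·655 + 434·962 = 360
s_118 = 329·360 + 434·655 = 119
s_119 = 329·119 + 434·360 = 654
s_120 = 329·654 + 434·119 = 436
s_121 = 329·436 + 434·654 = 473
s_122 = 329·473 + 434·436 = 772
s_123 = 329·772 + 434·473 = 175
s_124 = 329·175 + 434·772 = 122
s_125 = 329·122 + 434·175 = 53
s_126 = 329·53 + 434·122 = 764
s_127 = 329·764 + 434·53 = 919
s_128 = 329·919 + 434·764 = 275
s_129 = 329·275 + 434·919 = 965
s_130 = 329·965 + 434·275 = 947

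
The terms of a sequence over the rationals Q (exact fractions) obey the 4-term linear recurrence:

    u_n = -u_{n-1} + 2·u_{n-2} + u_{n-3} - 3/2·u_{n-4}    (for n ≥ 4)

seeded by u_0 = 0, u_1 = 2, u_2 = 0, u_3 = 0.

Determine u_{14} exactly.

u_4 = -1·0 + 2·0 + 1·2 + -3/2·0 = 2
u_5 = -1·2 + 2·0 + 1·0 + -3/2·2 = -5
u_6 = -1·-5 + 2·2 + 1·0 + -3/2·0 = 9
u_7 = -1·9 + 2·-5 + 1·2 + -3/2·0 = -17
u_8 = -1·-17 + 2·9 + 1·-5 + -3/2·2 = 27
u_9 = -1·27 + 2·-17 + 1·9 + -3/2·-5 = -89/2
u_10 = -1·-89/2 + 2·27 + 1·-17 + -3/2·9 = 68
u_11 = -1·68 + 2·-89/2 + 1·27 + -3/2·-17 = -209/2
u_12 = -1·-209/2 + 2·68 + 1·-89/2 + -3/2·27 = 311/2
u_13 = -1·311/2 + 2·-209/2 + 1·68 + -3/2·-89/2 = -919/4
u_14 = -1·-919/4 + 2·311/2 + 1·-209/2 + -3/2·68 = 1337/4

1337/4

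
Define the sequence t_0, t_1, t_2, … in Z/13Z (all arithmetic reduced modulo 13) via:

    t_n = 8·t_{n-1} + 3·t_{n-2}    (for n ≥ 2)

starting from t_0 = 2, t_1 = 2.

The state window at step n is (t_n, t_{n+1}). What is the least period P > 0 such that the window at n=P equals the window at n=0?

n=0: window = (2, 2)
n=1: window = (2, 9)
n=2: window = (9, 0)
n=3: window = (0, 1)
n=4: window = (1, 8)
n=5: window = (8, 2)
n=6: window = (2, 1)
n=7: window = (1, 1)
n=8: window = (1, 11)
n=9: window = (11, 0)
n=10: window = (0, 7)
n=11: window = (7, 4)
n=12: window = (4, 1)
n=13: window = (1, 7)
n=14: window = (7, 7)
n=15: window = (7, 12)
n=16: window = (12, 0)
n=17: window = (0, 10)
n=18: window = (10, 2)
n=19: window = (2, 7)
n=20: window = (7, 10)
n=21: window = (10, 10)
n=22: window = (10, 6)
n=23: window = (6, 0)
n=24: window = (0, 5)
n=25: window = (5, 1)
n=26: window = (1, 10)
n=27: window = (10, 5)
n=28: window = (5, 5)
n=29: window = (5, 3)
n=30: window = (3, 0)
n=31: window = (0, 9)
n=32: window = (9, 7)
n=33: window = (7, 5)
n=34: window = (5, 9)
n=35: window = (9, 9)
n=36: window = (9, 8)
n=37: window = (8, 0)
n=38: window = (0, 11)
n=39: window = (11, 10)
n=40: window = (10, 9)
…
n=82: window = (3, 4)
n=83: window = (4, 2)
n=84: window = (2, 2)
window at n=84 equals window at n=0 → period = 84

84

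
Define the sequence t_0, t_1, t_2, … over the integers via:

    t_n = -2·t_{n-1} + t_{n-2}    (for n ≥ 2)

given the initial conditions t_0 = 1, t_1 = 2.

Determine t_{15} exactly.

309268

t_2 = -2·2 + 1·1 = -3
t_3 = -2·-3 + 1·2 = 8
t_4 = -2·8 + 1·-3 = -19
t_5 = -2·-19 + 1·8 = 46
t_6 = -2·46 + 1·-19 = -111
t_7 = -2·-111 + 1·46 = 268
t_8 = -2·268 + 1·-111 = -647
t_9 = -2·-647 + 1·268 = 1562
t_10 = -2·1562 + 1·-647 = -3771
t_11 = -2·-3771 + 1·1562 = 9104
t_12 = -2·9104 + 1·-3771 = -21979
t_13 = -2·-21979 + 1·9104 = 53062
t_14 = -2·53062 + 1·-21979 = -128103
t_15 = -2·-128103 + 1·53062 = 309268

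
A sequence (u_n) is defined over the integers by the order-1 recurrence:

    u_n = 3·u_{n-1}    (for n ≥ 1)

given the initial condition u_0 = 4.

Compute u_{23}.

u_1 = 3·4 = 12
u_2 = 3·12 = 36
u_3 = 3·36 = 108
u_4 = 3·108 = 324
u_5 = 3·324 = 972
u_6 = 3·972 = 2916
u_7 = 3·2916 = 8748
u_8 = 3·8748 = 26244
u_9 = 3·26244 = 78732
u_10 = 3·78732 = 236196
u_11 = 3·236196 = 708588
u_12 = 3·708588 = 2125764
u_13 = 3·2125764 = 6377292
u_14 = 3·6377292 = 19131876
u_15 = 3·19131876 = 57395628
u_16 = 3·57395628 = 172186884
u_17 = 3·172186884 = 516560652
u_18 = 3·516560652 = 1549681956
u_19 = 3·1549681956 = 4649045868
u_20 = 3·4649045868 = 13947137604
u_21 = 3·13947137604 = 41841412812
u_22 = 3·41841412812 = 125524238436
u_23 = 3·125524238436 = 376572715308

376572715308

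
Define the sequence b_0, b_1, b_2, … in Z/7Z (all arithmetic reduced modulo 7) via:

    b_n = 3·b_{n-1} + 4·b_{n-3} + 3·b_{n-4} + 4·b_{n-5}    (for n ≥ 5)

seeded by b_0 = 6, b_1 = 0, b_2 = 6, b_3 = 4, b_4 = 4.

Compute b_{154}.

b_5 = 3·4 + 0·4 + 4·6 + 3·0 + 4·6 = 4
b_6 = 3·4 + 0·4 + 4·4 + 3·6 + 4·0 = 4
b_7 = 3·4 + 0·4 + 4·4 + 3·4 + 4·6 = 1
b_8 = 3·1 + 0·4 + 4·4 + 3·4 + 4·4 = 5
b_9 = 3·5 + 0·1 + 4·4 + 3·4 + 4·4 = 3
b_10 = 3·3 + 0·5 + 4·1 + 3·4 + 4·4 = 6
b_11 = 3·6 + 0·3 + 4·5 + 3·1 + 4·4 = 1
b_12 = 3·1 + 0·6 + 4·3 + 3·5 + 4·1 = 6
b_13 = 3·6 + 0·1 + 4·6 + 3·3 + 4·5 = 1
b_14 = 3·1 + 0·6 + 4·1 + 3·6 + 4·3 = 2
b_15 = 3·2 + 0·1 + 4·6 + 3·1 + 4·6 = 1
b_16 = 3·1 + 0·2 + 4·1 + 3·6 + 4·1 = 1
b_17 = 3·1 + 0·1 + 4·2 + 3·1 + 4·6 = 3
b_18 = 3·3 + 0·1 + 4·1 + 3·2 + 4·1 = 2
b_19 = 3·2 + 0·3 + 4·1 + 3·1 + 4·2 = 0
b_20 = 3·0 + 0·2 + 4·3 + 3·1 + 4·1 = 5
b_21 = 3·5 + 0·0 + 4·2 + 3·3 + 4·1 = 1
b_22 = 3·1 + 0·5 + 4·0 + 3·2 + 4·3 = 0
b_23 = 3·0 + 0·1 + 4·5 + 3·0 + 4·2 = 0
b_24 = 3·0 + 0·0 + 4·1 + 3·5 + 4·0 = 5
b_25 = 3·5 + 0·0 + 4·0 + 3·1 + 4·5 = 3
b_26 = 3·3 + 0·5 + 4·0 + 3·0 + 4·1 = 6
b_27 = 3·6 + 0·3 + 4·5 + 3·0 + 4·0 = 3
b_28 = 3·3 + 0·6 + 4·3 + 3·5 + 4·0 = 1
b_29 = 3·1 + 0·3 + 4·6 + 3·3 + 4·5 = 0
b_30 = 3·0 + 0·1 + 4·3 + 3·6 + 4·3 = 0
b_31 = 3·0 + 0·0 + 4·1 + 3·3 + 4·6 = 2
b_32 = 3·2 + 0·0 + 4·0 + 3·1 + 4·3 = 0
b_33 = 3·0 + 0·2 + 4·0 + 3·0 + 4·1 = 4
b_34 = 3·4 + 0·0 + 4·2 + 3·0 + 4·0 = 6
b_35 = 3·6 + 0·4 + 4·0 + 3·2 + 4·0 = 3
b_36 = 3·3 + 0·6 + 4·4 + 3·0 + 4·2 = 5
b_37 = 3·5 + 0·3 + 4·6 + 3·4 + 4·0 = 2
b_38 = 3·2 + 0·5 + 4·3 + 3·6 + 4·4 = 3
b_39 = 3·3 + 0·2 + 4·5 + 3·3 + 4·6 = 6
b_40 = 3·6 + 0·3 + 4·2 + 3·5 + 4·3 = 4
b_41 = 3·4 + 0·6 + 4·3 + 3·2 + 4·5 = 1
b_42 = 3·1 + 0·4 + 4·6 + 3·3 + 4·2 = 2
b_43 = 3·2 + 0·1 + 4·4 + 3·6 + 4·3 = 3
b_44 = 3·3 + 0·2 + 4·1 + 3·4 + 4·6 = 0
b_45 = 3·0 + 0·3 + 4·2 + 3·1 + 4·4 = 6
b_46 = 3·6 + 0·0 + 4·3 + 3·2 + 4·1 = 5
b_47 = 3·5 + 0·6 + 4·0 + 3·3 + 4·2 = 4
b_48 = 3·4 + 0·5 + 4·6 + 3·0 + 4·3 = 6
b_49 = 3·6 + 0·4 + 4·5 + 3·6 + 4·0 = 0
b_50 = 3·0 + 0·6 + 4·4 + 3·5 + 4·6 = 6
b_51 = 3·6 + 0·0 + 4·6 + 3·4 + 4·5 = 4
b_52 = 3·4 + 0·6 + 4·0 + 3·6 + 4·4 = 4
(b_48, b_49, b_50, b_51, b_52) = (6, 0, 6, 4, 4) = (b_0, b_1, b_2, b_3, b_4), so the sequence has period 48.
154 ≡ 10 (mod 48), hence b_154 = b_10 = 6.

6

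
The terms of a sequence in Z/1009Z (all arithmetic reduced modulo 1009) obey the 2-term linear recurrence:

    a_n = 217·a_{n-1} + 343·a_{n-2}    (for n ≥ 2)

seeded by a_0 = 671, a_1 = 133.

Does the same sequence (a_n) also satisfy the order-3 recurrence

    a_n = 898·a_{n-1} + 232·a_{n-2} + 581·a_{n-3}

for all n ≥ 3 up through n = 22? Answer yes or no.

no

Terms a_0..a_22: 671, 133, 710, 916, 360, 816, 879, 437, 798, 177, 342, 728, 834, 848, 893, 325, 467, 924, 476, 480, 43, 423, 595
n=3: candidate gives 855, actual a_3 = 916 ✗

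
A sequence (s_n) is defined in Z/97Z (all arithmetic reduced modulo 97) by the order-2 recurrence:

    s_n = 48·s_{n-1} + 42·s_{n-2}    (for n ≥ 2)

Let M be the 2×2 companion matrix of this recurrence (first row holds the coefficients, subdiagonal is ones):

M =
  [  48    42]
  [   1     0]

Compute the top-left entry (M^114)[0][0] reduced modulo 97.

(M^114)[0][0] is the top entry after applying M 114 times to the unit state (1, 0). Equivalently it is h_{115} for the auxiliary sequence (h_n) obeying the same recurrence with h_1 = 1 and h_i = 0 for 0 ≤ i < 1:
h_2 = 48·1 + 42·0 = 48
h_3 = 48·48 + 42·1 = 18
h_4 = 48·18 + 42·48 = 67
h_5 = 48·67 + 42·18 = 92
h_6 = 48·92 + 42·67 = 52
h_7 = 48·52 + 42·92 = 55
h_8 = 48·55 + 42·52 = 71
h_9 = 48·71 + 42·55 = 92
h_10 = 48·92 + 42·71 = 26
h_11 = 48·26 + 42·92 = 68
h_12 = 48·68 + 42·26 = 88
h_13 = 48·88 + 42·68 = 96
h_14 = 48·96 + 42·88 = 59
h_15 = 48·59 + 42·96 = 74
h_16 = 48·74 + 42·59 = 16
h_17 = 48·16 + 42·74 = 93
h_18 = 48·93 + 42·16 = 92
h_19 = 48·92 + 42·93 = 77
h_20 = 48·77 + 42·92 = 91
h_21 = 48·91 + 42·77 = 36
h_22 = 48·36 + 42·91 = 21
h_23 = 48·21 + 42·36 = 95
h_24 = 48·95 + 42·21 = 10
h_25 = 48·10 + 42·95 = 8
h_26 = 48·8 + 42·10 = 28
h_27 = 48·28 + 42·8 = 31
h_28 = 48·31 + 42·28 = 45
h_29 = 48·45 + 42·31 = 67
h_30 = 48·67 + 42·45 = 62
h_31 = 48·62 + 42·67 = 67
h_32 = 48·67 + 42·62 = 0
h_33 = 48·0 + 42·67 = 1
(h_32, h_33) = (0, 1) = (h_0, h_1), so the sequence has period 32.
115 ≡ 19 (mod 32), hence h_115 = h_19 = 77.

77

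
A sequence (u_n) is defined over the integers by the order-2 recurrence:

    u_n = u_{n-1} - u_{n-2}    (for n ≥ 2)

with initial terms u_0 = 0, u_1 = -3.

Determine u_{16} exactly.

u_2 = 1·-3 + -1·0 = -3
u_3 = 1·-3 + -1·-3 = 0
u_4 = 1·0 + -1·-3 = 3
u_5 = 1·3 + -1·0 = 3
u_6 = 1·3 + -1·3 = 0
u_7 = 1·0 + -1·3 = -3
(u_6, u_7) = (0, -3) = (u_0, u_1), so the sequence has period 6.
16 ≡ 4 (mod 6), hence u_16 = u_4 = 3.

3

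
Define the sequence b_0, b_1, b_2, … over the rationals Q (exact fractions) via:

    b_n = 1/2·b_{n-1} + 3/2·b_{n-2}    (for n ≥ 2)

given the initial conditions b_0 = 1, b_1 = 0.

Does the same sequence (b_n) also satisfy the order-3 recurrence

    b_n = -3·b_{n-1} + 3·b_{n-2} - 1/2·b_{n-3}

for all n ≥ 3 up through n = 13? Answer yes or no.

no

Terms b_0..b_13: 1, 0, 3/2, 3/4, 21/8, 39/16, 165/32, 399/64, 1389/128, 3783/256, 12117/512, 34815/1024, 107517/2048, 316407/4096
n=3: candidate gives -5, actual b_3 = 3/4 ✗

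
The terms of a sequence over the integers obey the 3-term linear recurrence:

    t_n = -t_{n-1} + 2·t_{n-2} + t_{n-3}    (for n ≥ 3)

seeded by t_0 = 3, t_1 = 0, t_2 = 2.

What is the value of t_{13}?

t_3 = -1·2 + 2·0 + 1·3 = 1
t_4 = -1·1 + 2·2 + 1·0 = 3
t_5 = -1·3 + 2·1 + 1·2 = 1
t_6 = -1·1 + 2·3 + 1·1 = 6
t_7 = -1·6 + 2·1 + 1·3 = -1
t_8 = -1·-1 + 2·6 + 1·1 = 14
t_9 = -1·14 + 2·-1 + 1·6 = -10
t_10 = -1·-10 + 2·14 + 1·-1 = 37
t_11 = -1·37 + 2·-10 + 1·14 = -43
t_12 = -1·-43 + 2·37 + 1·-10 = 107
t_13 = -1·107 + 2·-43 + 1·37 = -156

-156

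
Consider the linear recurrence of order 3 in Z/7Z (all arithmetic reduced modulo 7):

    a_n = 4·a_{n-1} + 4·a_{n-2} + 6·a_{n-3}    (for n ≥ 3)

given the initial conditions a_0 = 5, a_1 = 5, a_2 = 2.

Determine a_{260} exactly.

2

a_3 = 4·2 + 4·5 + 6·5 = 2
a_4 = 4·2 + 4·2 + 6·5 = 4
a_5 = 4·4 + 4·2 + 6·2 = 1
a_6 = 4·1 + 4·4 + 6·2 = 4
a_7 = 4·4 + 4·1 + 6·4 = 2
a_8 = 4·2 + 4·4 + 6·1 = 2
a_9 = 4·2 + 4·2 + 6·4 = 5
a_10 = 4·5 + 4·2 + 6·2 = 5
a_11 = 4·5 + 4·5 + 6·2 = 3
a_12 = 4·3 + 4·5 + 6·5 = 6
a_13 = 4·6 + 4·3 + 6·5 = 3
a_14 = 4·3 + 4·6 + 6·3 = 5
a_15 = 4·5 + 4·3 + 6·6 = 5
a_16 = 4·5 + 4·5 + 6·3 = 2
(a_14, a_15, a_16) = (5, 5, 2) = (a_0, a_1, a_2), so the sequence has period 14.
260 ≡ 8 (mod 14), hence a_260 = a_8 = 2.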